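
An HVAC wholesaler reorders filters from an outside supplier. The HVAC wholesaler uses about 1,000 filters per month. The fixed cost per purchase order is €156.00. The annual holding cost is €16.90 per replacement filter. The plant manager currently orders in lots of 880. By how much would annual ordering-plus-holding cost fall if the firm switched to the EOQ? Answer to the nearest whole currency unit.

Annual demand D = 1,000 × 12 = 12,000.
EOQ = √(2DS/H) = √(2 × 12,000 × 156 / 16.9) ≈ 470.68.
Cost at Q* = (D/Q*)S + (Q*/2)H = √(2DSH) ≈ €7,954.47.
Cost at Q = 880: (12,000/880)×156 + (880/2)×16.9 = €2,127.27 + €7,436.00 = €9,563.27.
Excess = €9,563.27 − €7,954.47 = €1,608.80.

Extra cost ≈ €1,609 per year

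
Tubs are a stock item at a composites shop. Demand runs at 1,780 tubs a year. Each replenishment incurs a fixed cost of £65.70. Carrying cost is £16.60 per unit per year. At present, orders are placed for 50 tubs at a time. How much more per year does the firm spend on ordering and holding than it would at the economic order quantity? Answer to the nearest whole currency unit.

EOQ = √(2DS/H) = √(2 × 1,780 × 65.7 / 16.6) ≈ 118.70.
Cost at Q* = (D/Q*)S + (Q*/2)H = √(2DSH) ≈ £1,970.43.
Cost at Q = 50: (1,780/50)×65.7 + (50/2)×16.6 = £2,338.92 + £415.00 = £2,753.92.
Excess = £2,753.92 − £1,970.43 = £783.49.

Extra cost ≈ £783 per year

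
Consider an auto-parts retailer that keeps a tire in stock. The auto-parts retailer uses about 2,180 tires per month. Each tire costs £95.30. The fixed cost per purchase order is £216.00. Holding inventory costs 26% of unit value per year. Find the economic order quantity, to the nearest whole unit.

Annual demand D = 2,180 × 12 = 26,160.
Holding cost H = 0.26 × £95.30 = £24.7780 per unit per year.
EOQ = √(2DS / H) = √(2 × 26,160 × 216 / 24.778).
= √(11,301,120 / 24.778) = √456,094.9229 ≈ 675.348.

Q* ≈ 675 tires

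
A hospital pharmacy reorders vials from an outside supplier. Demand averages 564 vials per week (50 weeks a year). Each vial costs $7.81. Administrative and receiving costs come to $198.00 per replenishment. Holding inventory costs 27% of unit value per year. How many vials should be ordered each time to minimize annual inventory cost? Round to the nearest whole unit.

Annual demand D = 564 × 50 = 28,200.
Holding cost H = 0.27 × $7.81 = $2.1087 per unit per year.
EOQ = √(2DS / H) = √(2 × 28,200 × 198 / 2.1087).
= √(11,167,200 / 2.1087) = √5,295,774.6479 ≈ 2301.255.

Q* ≈ 2,301 vials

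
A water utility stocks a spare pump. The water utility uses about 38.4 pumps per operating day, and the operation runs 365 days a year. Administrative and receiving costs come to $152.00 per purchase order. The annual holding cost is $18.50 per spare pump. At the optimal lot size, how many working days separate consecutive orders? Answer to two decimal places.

T ≈ 12.50 days

Annual demand D = 38.4 × 365 = 14,016.
The optimal lot size = √(2DS/H) = √(2 × 14,016 × 152 / 18.5) ≈ 479.91.
Cycle time = Q*/D × 365 = 479.91 / 14,016 × 365 ≈ 12.498 days.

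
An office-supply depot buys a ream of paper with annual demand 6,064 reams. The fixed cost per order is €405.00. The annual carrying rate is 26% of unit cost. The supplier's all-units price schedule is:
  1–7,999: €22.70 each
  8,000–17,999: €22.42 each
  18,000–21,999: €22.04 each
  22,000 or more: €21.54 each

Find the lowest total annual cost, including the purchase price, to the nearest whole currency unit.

Holding cost per unit per year at price C is H = 0.26·C.
Candidates are each tier's EOQ (if it falls in that tier) and each price-break quantity.
EOQ at €22.70 = 912.3 (feasible in tier 1): TC = 6,064×€22.70 + (6,064/912.3)×405 + (912.3/2)×0.26×€22.70 = €143,037.01.
EOQ at €22.42 = 917.9 < 8000, so use break Q=8000: TC = 6,064×€22.42 + (6,064/8000.0)×405 + (8000.0/2)×0.26×€22.42 = €159,578.67.
EOQ at €22.04 = 925.8 < 18000, so use break Q=18000: TC = 6,064×€22.04 + (6,064/18000.0)×405 + (18000.0/2)×0.26×€22.04 = €185,360.60.
EOQ at €21.54 = 936.5 < 22000, so use break Q=22000: TC = 6,064×€21.54 + (6,064/22000.0)×405 + (22000.0/2)×0.26×€21.54 = €192,334.59.
Lowest total cost among the candidates is at Q = 912.3.

TC* ≈ €143,037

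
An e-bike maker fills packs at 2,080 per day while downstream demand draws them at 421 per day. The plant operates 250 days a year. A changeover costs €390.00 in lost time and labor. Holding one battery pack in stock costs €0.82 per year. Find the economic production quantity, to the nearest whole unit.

Q* ≈ 11,204 packs

Annual demand D = 421 × 250 = 105,250.
Production build-up factor (1 − d/p) = 1 − 421/2,080 = 0.7976.
Q* = √(2DS / (H(1 − d/p))) = √(2 × 105,250 × 390 / (0.82 × 0.7976)).
= √(82,095,000 / 0.654) ≈ 11203.660.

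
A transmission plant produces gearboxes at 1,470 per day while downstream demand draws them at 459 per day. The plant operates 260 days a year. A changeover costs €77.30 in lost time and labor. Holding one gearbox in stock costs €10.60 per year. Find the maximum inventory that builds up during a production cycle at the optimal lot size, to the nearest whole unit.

I_max ≈ 1,094 gearboxes

Annual demand D = 459 × 260 = 119,340.
Production build-up factor (1 − d/p) = 1 − 459/1,470 = 0.6878.
Q* = √(2DS / (H(1 − d/p))) = √(2 × 119,340 × 77.3 / (10.6 × 0.6878)).
= √(18,449,964 / 7.2902) ≈ 1590.845.
Maximum inventory = Q*(1 − d/p) = 1590.845 × 0.6878 ≈ 1094.112.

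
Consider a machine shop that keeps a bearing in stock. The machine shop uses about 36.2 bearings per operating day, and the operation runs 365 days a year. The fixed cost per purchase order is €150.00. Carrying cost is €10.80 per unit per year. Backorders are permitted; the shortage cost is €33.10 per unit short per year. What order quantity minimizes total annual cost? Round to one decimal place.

Annual demand D = 36.2 × 365 = 13,213.
With planned backorders, Q* = √(2DS/H) · √((H+B)/B).
√(2DS/H) = √(2 × 13,213 × 150 / 10.8) = 605.828.
√((H+B)/B) = √((10.8+33.1)/33.1) = 1.1516.
Q* ≈ 697.698.

Q* ≈ 697.7 bearings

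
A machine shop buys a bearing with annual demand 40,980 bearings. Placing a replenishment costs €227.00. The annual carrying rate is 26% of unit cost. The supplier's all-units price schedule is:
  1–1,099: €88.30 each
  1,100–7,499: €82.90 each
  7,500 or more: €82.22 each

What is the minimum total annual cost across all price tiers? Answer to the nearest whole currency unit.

Holding cost per unit per year at price C is H = 0.26·C.
Candidates are each tier's EOQ (if it falls in that tier) and each price-break quantity.
EOQ at €88.30 = 900.2 (feasible in tier 1): TC = 40,980×€88.30 + (40,980/900.2)×227 + (900.2/2)×0.26×€88.30 = €3,639,201.17.
EOQ at €82.90 = 929.1 < 1100, so use break Q=1100: TC = 40,980×€82.90 + (40,980/1100.0)×227 + (1100.0/2)×0.26×€82.90 = €3,417,553.48.
EOQ at €82.22 = 932.9 < 7500, so use break Q=7500: TC = 40,980×€82.22 + (40,980/7500.0)×227 + (7500.0/2)×0.26×€82.22 = €3,450,780.43.
Lowest total cost among the candidates is at Q = 1100.0.

TC* ≈ €3,417,553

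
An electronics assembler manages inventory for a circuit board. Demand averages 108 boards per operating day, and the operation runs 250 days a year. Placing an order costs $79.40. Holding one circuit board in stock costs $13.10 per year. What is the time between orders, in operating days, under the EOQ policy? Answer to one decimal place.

Annual demand D = 108 × 250 = 27,000.
Q* = √(2DS/H) = √(2 × 27,000 × 79.4 / 13.1) ≈ 572.10.
Cycle time = Q*/D × 250 = 572.10 / 27,000 × 250 ≈ 5.297 days.

T ≈ 5.3 days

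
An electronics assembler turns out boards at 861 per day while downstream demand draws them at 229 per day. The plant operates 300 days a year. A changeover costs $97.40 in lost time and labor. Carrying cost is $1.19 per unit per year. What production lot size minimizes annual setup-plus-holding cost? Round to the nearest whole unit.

Q* ≈ 3,914 boards

Annual demand D = 229 × 300 = 68,700.
Production build-up factor (1 − d/p) = 1 − 229/861 = 0.7340.
Q* = √(2DS / (H(1 − d/p))) = √(2 × 68,700 × 97.4 / (1.19 × 0.7340)).
= √(13,382,760 / 0.8735) ≈ 3914.194.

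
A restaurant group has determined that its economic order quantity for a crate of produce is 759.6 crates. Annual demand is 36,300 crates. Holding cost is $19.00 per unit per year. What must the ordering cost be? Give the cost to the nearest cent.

The basic EOQ model gives Q* = √(2DS/H); rearrange for the unknown.
From Q* = √(2DS/H): S = Q*²H / (2D) = 759.6² × 19 / (2 × 36,300) = 151.0035.

S ≈ $151.00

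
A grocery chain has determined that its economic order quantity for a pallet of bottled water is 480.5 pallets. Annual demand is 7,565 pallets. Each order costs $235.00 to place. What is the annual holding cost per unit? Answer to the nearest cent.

The basic EOQ model gives Q* = √(2DS/H); rearrange for the unknown.
From Q* = √(2DS/H): H = 2DS / Q*² = 2 × 7,565 × 235 / 480.5² = 15.4000.

H ≈ $15.40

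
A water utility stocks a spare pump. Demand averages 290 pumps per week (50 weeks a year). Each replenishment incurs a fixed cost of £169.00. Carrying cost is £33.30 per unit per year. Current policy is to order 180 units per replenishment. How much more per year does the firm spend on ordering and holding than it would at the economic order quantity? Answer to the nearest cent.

Extra cost ≈ £3,835.78 per year

Annual demand D = 290 × 50 = 14,500.
EOQ = √(2DS/H) = √(2 × 14,500 × 169 / 33.3) ≈ 383.64.
Cost at Q* = (D/Q*)S + (Q*/2)H = √(2DSH) ≈ £12,775.10.
Cost at Q = 180: (14,500/180)×169 + (180/2)×33.3 = £13,613.89 + £2,997.00 = £16,610.89.
Excess = £16,610.89 − £12,775.10 = £3,835.78.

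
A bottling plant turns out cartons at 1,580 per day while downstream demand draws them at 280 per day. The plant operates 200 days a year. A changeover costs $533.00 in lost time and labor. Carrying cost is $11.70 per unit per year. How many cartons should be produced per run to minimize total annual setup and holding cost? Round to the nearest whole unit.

Annual demand D = 280 × 200 = 56,000.
Production build-up factor (1 − d/p) = 1 − 280/1,580 = 0.8228.
Q* = √(2DS / (H(1 − d/p))) = √(2 × 56,000 × 533 / (11.7 × 0.8228)).
= √(59,696,000 / 9.6266) ≈ 2490.213.

Q* ≈ 2,490 cartons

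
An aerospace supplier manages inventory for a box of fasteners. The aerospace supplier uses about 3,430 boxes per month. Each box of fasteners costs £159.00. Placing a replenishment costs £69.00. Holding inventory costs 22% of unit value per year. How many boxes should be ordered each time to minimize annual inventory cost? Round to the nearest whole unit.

Annual demand D = 3,430 × 12 = 41,160.
Holding cost H = 0.22 × £159.00 = £34.9800 per unit per year.
EOQ = √(2DS / H) = √(2 × 41,160 × 69 / 34.98).
= √(5,680,080 / 34.98) = √162,380.789 ≈ 402.965.

Q* ≈ 403 boxes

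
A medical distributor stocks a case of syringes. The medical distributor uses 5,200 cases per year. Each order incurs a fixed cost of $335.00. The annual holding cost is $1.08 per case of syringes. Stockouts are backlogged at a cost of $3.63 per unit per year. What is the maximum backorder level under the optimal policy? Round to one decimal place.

With planned backorders, Q* = √(2DS/H) · √((H+B)/B).
√(2DS/H) = √(2 × 5,200 × 335 / 1.08) = 1796.086.
√((H+B)/B) = √((1.08+3.63)/3.63) = 1.1391.
Q* ≈ 2045.900.
S* = Q* · H/(H+B) = 2045.900 × 1.08/4.71 ≈ 469.123.

S* ≈ 469.1 cases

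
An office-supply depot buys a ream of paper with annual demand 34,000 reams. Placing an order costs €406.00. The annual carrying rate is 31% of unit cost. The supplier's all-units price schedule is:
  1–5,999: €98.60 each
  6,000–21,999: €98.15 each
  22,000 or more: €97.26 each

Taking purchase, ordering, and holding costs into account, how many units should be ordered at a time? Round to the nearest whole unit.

Holding cost per unit per year at price C is H = 0.31·C.
Candidates are each tier's EOQ (if it falls in that tier) and each price-break quantity.
EOQ at €98.60 = 950.4 (feasible in tier 1): TC = 34,000×€98.60 + (34,000/950.4)×406 + (950.4/2)×0.31×€98.60 = €3,381,449.37.
EOQ at €98.15 = 952.6 < 6000, so use break Q=6000: TC = 34,000×€98.15 + (34,000/6000.0)×406 + (6000.0/2)×0.31×€98.15 = €3,430,680.17.
EOQ at €97.26 = 956.9 < 22000, so use break Q=22000: TC = 34,000×€97.26 + (34,000/22000.0)×406 + (22000.0/2)×0.31×€97.26 = €3,639,124.05.
Lowest total cost is €3,381,449.37 at Q = 950.4.

Q* ≈ 950 reams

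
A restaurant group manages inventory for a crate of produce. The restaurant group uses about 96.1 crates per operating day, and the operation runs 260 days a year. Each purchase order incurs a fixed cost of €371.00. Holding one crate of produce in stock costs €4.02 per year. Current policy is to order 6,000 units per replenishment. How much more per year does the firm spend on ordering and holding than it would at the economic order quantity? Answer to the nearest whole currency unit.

Extra cost ≈ €4,972 per year

Annual demand D = 96.1 × 260 = 24,986.
EOQ = √(2DS/H) = √(2 × 24,986 × 371 / 4.02) ≈ 2147.52.
Cost at Q* = (D/Q*)S + (Q*/2)H = √(2DSH) ≈ €8,633.03.
Cost at Q = 6,000: (24,986/6,000)×371 + (6,000/2)×4.02 = €1,544.97 + €12,060.00 = €13,604.97.
Excess = €13,604.97 − €8,633.03 = €4,971.94.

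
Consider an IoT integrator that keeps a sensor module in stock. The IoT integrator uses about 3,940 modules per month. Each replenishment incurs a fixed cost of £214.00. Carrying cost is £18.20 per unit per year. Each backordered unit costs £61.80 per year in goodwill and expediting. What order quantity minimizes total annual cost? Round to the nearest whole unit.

Q* ≈ 1,200 modules

Annual demand D = 3,940 × 12 = 47,280.
With planned backorders, Q* = √(2DS/H) · √((H+B)/B).
√(2DS/H) = √(2 × 47,280 × 214 / 18.2) = 1054.447.
√((H+B)/B) = √((18.2+61.8)/61.8) = 1.1378.
Q* ≈ 1199.708.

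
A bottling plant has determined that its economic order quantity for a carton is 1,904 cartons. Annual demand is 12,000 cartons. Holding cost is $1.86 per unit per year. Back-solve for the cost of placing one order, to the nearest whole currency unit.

Invert the EOQ relation Q*² = 2DS/H.
From Q* = √(2DS/H): S = Q*²H / (2D) = 1,904² × 1.86 / (2 × 12,000) = 280.9542.

S ≈ $281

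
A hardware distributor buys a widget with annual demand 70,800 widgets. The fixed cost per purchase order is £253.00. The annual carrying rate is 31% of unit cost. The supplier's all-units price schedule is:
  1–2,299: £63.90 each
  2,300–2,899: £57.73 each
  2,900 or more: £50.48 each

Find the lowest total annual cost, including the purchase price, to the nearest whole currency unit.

Holding cost per unit per year at price C is H = 0.31·C.
Candidates are each tier's EOQ (if it falls in that tier) and each price-break quantity.
EOQ at £63.90 = 1344.8 (feasible in tier 1): TC = 70,800×£63.90 + (70,800/1344.8)×253 + (1344.8/2)×0.31×£63.90 = £4,550,759.32.
EOQ at £57.73 = 1414.8 < 2300, so use break Q=2300: TC = 70,800×£57.73 + (70,800/2300.0)×253 + (2300.0/2)×0.31×£57.73 = £4,115,652.75.
EOQ at £50.48 = 1513.0 < 2900, so use break Q=2900: TC = 70,800×£50.48 + (70,800/2900.0)×253 + (2900.0/2)×0.31×£50.48 = £3,602,851.45.
Lowest total cost among the candidates is at Q = 2900.0.

TC* ≈ £3,602,851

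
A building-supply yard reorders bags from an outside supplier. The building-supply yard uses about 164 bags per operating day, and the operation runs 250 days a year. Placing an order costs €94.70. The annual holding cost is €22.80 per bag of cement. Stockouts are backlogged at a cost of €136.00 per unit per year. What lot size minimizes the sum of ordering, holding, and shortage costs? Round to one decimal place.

Q* ≈ 630.6 bags

Annual demand D = 164 × 250 = 41,000.
With planned backorders, Q* = √(2DS/H) · √((H+B)/B).
√(2DS/H) = √(2 × 41,000 × 94.7 / 22.8) = 583.599.
√((H+B)/B) = √((22.8+136)/136) = 1.0806.
Q* ≈ 630.624.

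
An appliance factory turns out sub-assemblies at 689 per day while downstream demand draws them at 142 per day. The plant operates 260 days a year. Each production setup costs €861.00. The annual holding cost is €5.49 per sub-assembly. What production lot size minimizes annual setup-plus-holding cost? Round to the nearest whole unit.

Q* ≈ 3,819 sub-assemblies

Annual demand D = 142 × 260 = 36,920.
Production build-up factor (1 − d/p) = 1 − 142/689 = 0.7939.
Q* = √(2DS / (H(1 − d/p))) = √(2 × 36,920 × 861 / (5.49 × 0.7939)).
= √(63,576,240 / 4.3585) ≈ 3819.242.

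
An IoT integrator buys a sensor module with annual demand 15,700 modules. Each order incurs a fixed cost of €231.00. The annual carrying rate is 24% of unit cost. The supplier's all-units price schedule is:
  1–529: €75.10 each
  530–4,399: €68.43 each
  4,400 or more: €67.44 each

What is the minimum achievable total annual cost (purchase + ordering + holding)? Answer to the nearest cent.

TC* ≈ €1,085,265.40

Holding cost per unit per year at price C is H = 0.24·C.
Evaluate total cost at each tier's feasible EOQ or, if the EOQ is below the tier, at the tier's minimum quantity.
Tier 1 (€75.10): EOQ = 634.4 exceeds tier's upper bound 529, so this tier is dominated.
EOQ at €68.43 = 664.6 (feasible in tier 2): TC = 15,700×€68.43 + (15,700/664.6)×231 + (664.6/2)×0.24×€68.43 = €1,085,265.40.
EOQ at €67.44 = 669.4 < 4400, so use break Q=4400: TC = 15,700×€67.44 + (15,700/4400.0)×231 + (4400.0/2)×0.24×€67.44 = €1,095,240.57.
Lowest total cost among the candidates is at Q = 664.6.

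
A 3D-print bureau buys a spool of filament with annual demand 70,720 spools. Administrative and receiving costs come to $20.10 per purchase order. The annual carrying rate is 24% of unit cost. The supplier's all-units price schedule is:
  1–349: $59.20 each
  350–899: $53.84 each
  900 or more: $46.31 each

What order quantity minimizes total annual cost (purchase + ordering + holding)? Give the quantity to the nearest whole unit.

Holding cost per unit per year at price C is H = 0.24·C.
Candidates are each tier's EOQ (if it falls in that tier) and each price-break quantity.
Tier 1 ($59.20): EOQ = 447.3 exceeds tier's upper bound 349, so this tier is dominated.
EOQ at $53.84 = 469.1 (feasible in tier 2): TC = 70,720×$53.84 + (70,720/469.1)×20.1 + (469.1/2)×0.24×$53.84 = $3,813,625.77.
EOQ at $46.31 = 505.8 < 900, so use break Q=900: TC = 70,720×$46.31 + (70,720/900.0)×20.1 + (900.0/2)×0.24×$46.31 = $3,281,624.09.
Lowest total cost is $3,281,624.09 at Q = 900.0.

Q* ≈ 900 spools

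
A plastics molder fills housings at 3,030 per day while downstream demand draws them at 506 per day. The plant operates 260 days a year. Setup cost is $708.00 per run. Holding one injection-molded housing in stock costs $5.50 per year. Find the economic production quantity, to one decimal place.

Q* ≈ 6,376.6 housings

Annual demand D = 506 × 260 = 131,560.
Production build-up factor (1 − d/p) = 1 − 506/3,030 = 0.8330.
Q* = √(2DS / (H(1 − d/p))) = √(2 × 131,560 × 708 / (5.5 × 0.8330)).
= √(186,288,960 / 4.5815) ≈ 6376.595.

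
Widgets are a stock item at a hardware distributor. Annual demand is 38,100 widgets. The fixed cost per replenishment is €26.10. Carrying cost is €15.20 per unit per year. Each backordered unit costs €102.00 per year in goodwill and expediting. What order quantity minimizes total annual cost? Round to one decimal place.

Q* ≈ 387.7 widgets

With planned backorders, Q* = √(2DS/H) · √((H+B)/B).
√(2DS/H) = √(2 × 38,100 × 26.1 / 15.2) = 361.723.
√((H+B)/B) = √((15.2+102)/102) = 1.0719.
Q* ≈ 387.739.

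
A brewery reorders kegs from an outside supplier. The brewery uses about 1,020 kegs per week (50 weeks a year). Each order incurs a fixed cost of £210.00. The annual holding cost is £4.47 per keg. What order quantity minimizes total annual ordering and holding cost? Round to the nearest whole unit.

Q* ≈ 2,189 kegs

Annual demand D = 1,020 × 50 = 51,000.
EOQ = √(2DS / H) = √(2 × 51,000 × 210 / 4.47).
= √(21,420,000 / 4.47) = √4,791,946.3087 ≈ 2189.051.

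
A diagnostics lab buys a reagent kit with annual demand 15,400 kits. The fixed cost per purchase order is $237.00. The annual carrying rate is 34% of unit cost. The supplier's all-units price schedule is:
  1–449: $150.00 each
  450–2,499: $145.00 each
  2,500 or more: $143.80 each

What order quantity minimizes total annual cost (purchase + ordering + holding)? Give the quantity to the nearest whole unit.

Q* ≈ 450 kits

Holding cost per unit per year at price C is H = 0.34·C.
For each price level, check whether its EOQ is feasible; otherwise the best quantity at that price is the breakpoint.
EOQ at $150.00 = 378.3 (feasible in tier 1): TC = 15,400×$150.00 + (15,400/378.3)×237 + (378.3/2)×0.34×$150.00 = $2,329,294.55.
EOQ at $145.00 = 384.8 < 450, so use break Q=450: TC = 15,400×$145.00 + (15,400/450.0)×237 + (450.0/2)×0.34×$145.00 = $2,252,203.17.
EOQ at $143.80 = 386.4 < 2500, so use break Q=2500: TC = 15,400×$143.80 + (15,400/2500.0)×237 + (2500.0/2)×0.34×$143.80 = $2,277,094.92.
Lowest total cost is $2,252,203.17 at Q = 450.0.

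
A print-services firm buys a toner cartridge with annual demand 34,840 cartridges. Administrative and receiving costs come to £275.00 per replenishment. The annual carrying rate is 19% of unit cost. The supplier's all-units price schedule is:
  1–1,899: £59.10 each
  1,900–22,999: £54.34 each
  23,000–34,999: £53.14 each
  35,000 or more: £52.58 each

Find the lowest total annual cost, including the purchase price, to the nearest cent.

TC* ≈ £1,908,056.60

Holding cost per unit per year at price C is H = 0.19·C.
Candidates are each tier's EOQ (if it falls in that tier) and each price-break quantity.
EOQ at £59.10 = 1306.3 (feasible in tier 1): TC = 34,840×£59.10 + (34,840/1306.3)×275 + (1306.3/2)×0.19×£59.10 = £2,073,712.68.
EOQ at £54.34 = 1362.3 < 1900, so use break Q=1900: TC = 34,840×£54.34 + (34,840/1900.0)×275 + (1900.0/2)×0.19×£54.34 = £1,908,056.60.
EOQ at £53.14 = 1377.6 < 23000, so use break Q=23000: TC = 34,840×£53.14 + (34,840/23000.0)×275 + (23000.0/2)×0.19×£53.14 = £1,967,925.07.
EOQ at £52.58 = 1384.9 < 35000, so use break Q=35000: TC = 34,840×£52.58 + (34,840/35000.0)×275 + (35000.0/2)×0.19×£52.58 = £2,006,989.44.
Lowest total cost among the candidates is at Q = 1900.0.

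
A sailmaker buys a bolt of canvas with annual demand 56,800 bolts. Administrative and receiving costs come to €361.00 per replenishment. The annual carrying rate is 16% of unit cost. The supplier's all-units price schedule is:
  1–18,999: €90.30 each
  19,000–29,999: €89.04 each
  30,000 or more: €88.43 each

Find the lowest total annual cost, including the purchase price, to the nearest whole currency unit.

TC* ≈ €5,153,381

Holding cost per unit per year at price C is H = 0.16·C.
Evaluate total cost at each tier's feasible EOQ or, if the EOQ is below the tier, at the tier's minimum quantity.
EOQ at €90.30 = 1684.8 (feasible in tier 1): TC = 56,800×€90.30 + (56,800/1684.8)×361 + (1684.8/2)×0.16×€90.30 = €5,153,381.46.
EOQ at €89.04 = 1696.6 < 19000, so use break Q=19000: TC = 56,800×€89.04 + (56,800/19000.0)×361 + (19000.0/2)×0.16×€89.04 = €5,193,892.00.
EOQ at €88.43 = 1702.5 < 30000, so use break Q=30000: TC = 56,800×€88.43 + (56,800/30000.0)×361 + (30000.0/2)×0.16×€88.43 = €5,235,739.49.
Lowest total cost among the candidates is at Q = 1684.8.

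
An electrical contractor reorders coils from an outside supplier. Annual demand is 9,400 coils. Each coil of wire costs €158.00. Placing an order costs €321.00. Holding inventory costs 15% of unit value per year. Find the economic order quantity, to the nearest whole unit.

Holding cost H = 0.15 × €158.00 = €23.7000 per unit per year.
EOQ = √(2DS / H) = √(2 × 9,400 × 321 / 23.7).
= √(6,034,800 / 23.7) = √254,632.9114 ≈ 504.612.

Q* ≈ 505 coils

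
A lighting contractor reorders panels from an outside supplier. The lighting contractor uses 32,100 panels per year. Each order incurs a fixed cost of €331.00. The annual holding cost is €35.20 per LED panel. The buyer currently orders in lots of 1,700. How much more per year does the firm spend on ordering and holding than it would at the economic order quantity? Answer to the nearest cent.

Extra cost ≈ €8,820.34 per year

EOQ = √(2DS/H) = √(2 × 32,100 × 331 / 35.2) ≈ 776.98.
Cost at Q* = (D/Q*)S + (Q*/2)H = √(2DSH) ≈ €27,349.72.
Cost at Q = 1,700: (32,100/1,700)×331 + (1,700/2)×35.2 = €6,250.06 + €29,920.00 = €36,170.06.
Excess = €36,170.06 − €27,349.72 = €8,820.34.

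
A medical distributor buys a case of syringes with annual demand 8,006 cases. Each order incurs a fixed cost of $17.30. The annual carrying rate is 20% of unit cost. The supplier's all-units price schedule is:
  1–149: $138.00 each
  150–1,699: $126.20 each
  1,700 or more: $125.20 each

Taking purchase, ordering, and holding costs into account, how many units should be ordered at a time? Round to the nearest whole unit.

Q* ≈ 150 cases

Holding cost per unit per year at price C is H = 0.20·C.
Evaluate total cost at each tier's feasible EOQ or, if the EOQ is below the tier, at the tier's minimum quantity.
EOQ at $138.00 = 100.2 (feasible in tier 1): TC = 8,006×$138.00 + (8,006/100.2)×17.3 + (100.2/2)×0.20×$138.00 = $1,107,593.03.
EOQ at $126.20 = 104.8 < 150, so use break Q=150: TC = 8,006×$126.20 + (8,006/150.0)×17.3 + (150.0/2)×0.20×$126.20 = $1,013,173.56.
EOQ at $125.20 = 105.2 < 1700, so use break Q=1700: TC = 8,006×$125.20 + (8,006/1700.0)×17.3 + (1700.0/2)×0.20×$125.20 = $1,023,716.67.
Lowest total cost is $1,013,173.56 at Q = 150.0.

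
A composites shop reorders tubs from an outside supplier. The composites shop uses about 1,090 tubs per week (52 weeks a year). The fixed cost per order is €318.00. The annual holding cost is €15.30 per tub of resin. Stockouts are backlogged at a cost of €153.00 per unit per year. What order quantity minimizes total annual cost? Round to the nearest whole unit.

Q* ≈ 1,610 tubs

Annual demand D = 1,090 × 52 = 56,680.
With planned backorders, Q* = √(2DS/H) · √((H+B)/B).
√(2DS/H) = √(2 × 56,680 × 318 / 15.3) = 1534.962.
√((H+B)/B) = √((15.3+153)/153) = 1.0488.
Q* ≈ 1609.882.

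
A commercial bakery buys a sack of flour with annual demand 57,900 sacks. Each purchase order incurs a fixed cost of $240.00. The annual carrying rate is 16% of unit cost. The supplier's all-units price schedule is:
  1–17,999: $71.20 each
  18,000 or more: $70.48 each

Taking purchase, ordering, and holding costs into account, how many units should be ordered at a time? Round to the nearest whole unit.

Q* ≈ 1,562 sacks

Holding cost per unit per year at price C is H = 0.16·C.
For each price level, check whether its EOQ is feasible; otherwise the best quantity at that price is the breakpoint.
EOQ at $71.20 = 1561.9 (feasible in tier 1): TC = 57,900×$71.20 + (57,900/1561.9)×240 + (1561.9/2)×0.16×$71.20 = $4,140,273.44.
EOQ at $70.48 = 1569.9 < 18000, so use break Q=18000: TC = 57,900×$70.48 + (57,900/18000.0)×240 + (18000.0/2)×0.16×$70.48 = $4,183,055.20.
Lowest total cost is $4,140,273.44 at Q = 1561.9.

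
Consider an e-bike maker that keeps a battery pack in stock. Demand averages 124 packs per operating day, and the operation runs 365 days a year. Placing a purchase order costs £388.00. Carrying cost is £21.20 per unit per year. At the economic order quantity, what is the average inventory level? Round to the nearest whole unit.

Annual demand D = 124 × 365 = 45,260.
EOQ = √(2DS/H) = √(2 × 45,260 × 388 / 21.2) ≈ 1287.12.
Average inventory = Q*/2 ≈ 1287.12 / 2 = 643.562.

Average inventory ≈ 644 packs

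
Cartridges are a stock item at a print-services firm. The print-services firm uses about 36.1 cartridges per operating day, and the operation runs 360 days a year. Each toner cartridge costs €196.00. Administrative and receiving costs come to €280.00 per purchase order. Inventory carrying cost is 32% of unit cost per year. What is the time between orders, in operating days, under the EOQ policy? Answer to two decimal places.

T ≈ 9.44 days

Annual demand D = 36.1 × 360 = 12,996.
Holding cost H = 0.32 × €196.00 = €62.7200 per unit per year.
EOQ = √(2DS/H) = √(2 × 12,996 × 280 / 62.72) ≈ 340.64.
Cycle time = Q*/D × 360 = 340.64 / 12,996 × 360 ≈ 9.436 days.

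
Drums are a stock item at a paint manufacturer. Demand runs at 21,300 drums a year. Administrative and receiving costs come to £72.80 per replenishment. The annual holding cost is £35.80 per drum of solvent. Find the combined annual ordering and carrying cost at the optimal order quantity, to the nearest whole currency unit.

The optimal lot size = √(2DS/H) = √(2 × 21,300 × 72.8 / 35.8) ≈ 294.33.
At Q*, ordering cost (D/Q*)S equals holding cost (Q*/2)H, each = √(DSH/2).
Minimum total = √(2DSH) = √(2 × 21,300 × 72.8 × 35.8) ≈ 10536.879.

TC* ≈ £10,537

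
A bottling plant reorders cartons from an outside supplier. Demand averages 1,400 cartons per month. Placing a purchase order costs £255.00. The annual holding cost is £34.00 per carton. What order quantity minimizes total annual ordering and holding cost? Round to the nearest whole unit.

Annual demand D = 1,400 × 12 = 16,800.
EOQ = √(2DS / H) = √(2 × 16,800 × 255 / 34).
= √(8,568,000 / 34) = √252,000 ≈ 501.996.

Q* ≈ 502 cartons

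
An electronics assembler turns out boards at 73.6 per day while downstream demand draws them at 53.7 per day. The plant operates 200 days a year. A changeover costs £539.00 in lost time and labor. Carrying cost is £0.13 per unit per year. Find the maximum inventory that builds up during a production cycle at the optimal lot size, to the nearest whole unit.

I_max ≈ 4,907 boards

Annual demand D = 53.7 × 200 = 10,740.
Production build-up factor (1 − d/p) = 1 − 53.7/73.6 = 0.2704.
Q* = √(2DS / (H(1 − d/p))) = √(2 × 10,740 × 539 / (0.13 × 0.2704)).
= √(11,577,720 / 0.0351) ≈ 18148.980.
Maximum inventory = Q*(1 − d/p) = 18148.980 × 0.2704 ≈ 4907.129.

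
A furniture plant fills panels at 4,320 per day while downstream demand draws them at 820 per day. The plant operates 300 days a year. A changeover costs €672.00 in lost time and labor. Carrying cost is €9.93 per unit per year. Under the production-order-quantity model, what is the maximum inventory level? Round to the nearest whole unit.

I_max ≈ 5,194 panels

Annual demand D = 820 × 300 = 246,000.
Production build-up factor (1 − d/p) = 1 − 820/4,320 = 0.8102.
Q* = √(2DS / (H(1 − d/p))) = √(2 × 246,000 × 672 / (9.93 × 0.8102)).
= √(330,624,000 / 8.0451) ≈ 6410.626.
Maximum inventory = Q*(1 − d/p) = 6410.626 × 0.8102 ≈ 5193.794.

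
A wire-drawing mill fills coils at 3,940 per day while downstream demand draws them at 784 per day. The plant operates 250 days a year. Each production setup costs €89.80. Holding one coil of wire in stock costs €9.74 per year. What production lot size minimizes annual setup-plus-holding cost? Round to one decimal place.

Annual demand D = 784 × 250 = 196,000.
Production build-up factor (1 − d/p) = 1 − 784/3,940 = 0.8010.
Q* = √(2DS / (H(1 − d/p))) = √(2 × 196,000 × 89.8 / (9.74 × 0.8010)).
= √(35,201,600 / 7.8019) ≈ 2124.131.

Q* ≈ 2,124.1 coils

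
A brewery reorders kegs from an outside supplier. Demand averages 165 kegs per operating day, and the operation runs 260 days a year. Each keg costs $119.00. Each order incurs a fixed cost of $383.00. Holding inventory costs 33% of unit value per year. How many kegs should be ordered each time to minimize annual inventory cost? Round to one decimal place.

Annual demand D = 165 × 260 = 42,900.
Holding cost H = 0.33 × $119.00 = $39.2700 per unit per year.
EOQ = √(2DS / H) = √(2 × 42,900 × 383 / 39.27).
= √(32,861,400 / 39.27) = √836,806.7227 ≈ 914.771.

Q* ≈ 914.8 kegs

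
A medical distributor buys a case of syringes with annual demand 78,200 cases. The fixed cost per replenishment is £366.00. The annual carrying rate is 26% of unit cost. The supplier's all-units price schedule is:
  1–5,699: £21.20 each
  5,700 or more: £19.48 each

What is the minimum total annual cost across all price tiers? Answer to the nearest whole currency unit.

TC* ≈ £1,542,792

Holding cost per unit per year at price C is H = 0.26·C.
For each price level, check whether its EOQ is feasible; otherwise the best quantity at that price is the breakpoint.
EOQ at £21.20 = 3222.6 (feasible in tier 1): TC = 78,200×£21.20 + (78,200/3222.6)×366 + (3222.6/2)×0.26×£21.20 = £1,675,602.89.
EOQ at £19.48 = 3361.8 < 5700, so use break Q=5700: TC = 78,200×£19.48 + (78,200/5700.0)×366 + (5700.0/2)×0.26×£19.48 = £1,542,791.94.
Lowest total cost among the candidates is at Q = 5700.0.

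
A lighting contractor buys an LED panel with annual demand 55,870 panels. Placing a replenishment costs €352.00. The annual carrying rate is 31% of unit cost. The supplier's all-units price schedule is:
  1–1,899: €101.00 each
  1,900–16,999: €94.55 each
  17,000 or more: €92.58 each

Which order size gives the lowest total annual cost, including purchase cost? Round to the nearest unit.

Q* ≈ 1,900 panels

Holding cost per unit per year at price C is H = 0.31·C.
Evaluate total cost at each tier's feasible EOQ or, if the EOQ is below the tier, at the tier's minimum quantity.
EOQ at €101.00 = 1120.8 (feasible in tier 1): TC = 55,870×€101.00 + (55,870/1120.8)×352 + (1120.8/2)×0.31×€101.00 = €5,677,962.73.
EOQ at €94.55 = 1158.4 < 1900, so use break Q=1900: TC = 55,870×€94.55 + (55,870/1900.0)×352 + (1900.0/2)×0.31×€94.55 = €5,320,704.13.
EOQ at €92.58 = 1170.7 < 17000, so use break Q=17000: TC = 55,870×€92.58 + (55,870/17000.0)×352 + (17000.0/2)×0.31×€92.58 = €5,417,549.74.
Lowest total cost is €5,320,704.13 at Q = 1900.0.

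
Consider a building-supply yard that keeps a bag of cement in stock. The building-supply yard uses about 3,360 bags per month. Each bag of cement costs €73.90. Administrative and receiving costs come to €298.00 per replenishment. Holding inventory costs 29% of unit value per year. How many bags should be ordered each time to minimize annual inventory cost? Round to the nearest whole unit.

Annual demand D = 3,360 × 12 = 40,320.
Holding cost H = 0.29 × €73.90 = €21.4310 per unit per year.
EOQ = √(2DS / H) = √(2 × 40,320 × 298 / 21.431).
= √(24,030,720 / 21.431) = √1,121,306.5186 ≈ 1058.918.

Q* ≈ 1,059 bags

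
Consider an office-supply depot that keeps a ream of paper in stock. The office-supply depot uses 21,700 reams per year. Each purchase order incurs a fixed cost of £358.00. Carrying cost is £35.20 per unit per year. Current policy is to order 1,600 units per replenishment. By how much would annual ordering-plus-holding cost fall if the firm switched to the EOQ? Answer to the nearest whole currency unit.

Extra cost ≈ £9,629 per year

EOQ = √(2DS/H) = √(2 × 21,700 × 358 / 35.2) ≈ 664.38.
Cost at Q* = (D/Q*)S + (Q*/2)H = √(2DSH) ≈ £23,386.10.
Cost at Q = 1,600: (21,700/1,600)×358 + (1,600/2)×35.2 = £4,855.38 + £28,160.00 = £33,015.38.
Excess = £33,015.38 − £23,386.10 = £9,629.28.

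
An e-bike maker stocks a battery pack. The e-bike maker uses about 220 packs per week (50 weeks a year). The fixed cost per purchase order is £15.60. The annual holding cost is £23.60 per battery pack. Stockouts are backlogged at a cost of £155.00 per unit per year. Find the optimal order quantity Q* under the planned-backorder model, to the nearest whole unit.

Q* ≈ 129 packs

Annual demand D = 220 × 50 = 11,000.
With planned backorders, Q* = √(2DS/H) · √((H+B)/B).
√(2DS/H) = √(2 × 11,000 × 15.6 / 23.6) = 120.592.
√((H+B)/B) = √((23.6+155)/155) = 1.0734.
Q* ≈ 129.447.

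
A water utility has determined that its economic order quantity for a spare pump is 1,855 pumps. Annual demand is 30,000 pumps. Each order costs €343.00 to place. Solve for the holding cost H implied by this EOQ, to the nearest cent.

H ≈ €5.98

Invert the EOQ relation Q*² = 2DS/H.
From Q* = √(2DS/H): H = 2DS / Q*² = 2 × 30,000 × 343 / 1,855² = 5.9808.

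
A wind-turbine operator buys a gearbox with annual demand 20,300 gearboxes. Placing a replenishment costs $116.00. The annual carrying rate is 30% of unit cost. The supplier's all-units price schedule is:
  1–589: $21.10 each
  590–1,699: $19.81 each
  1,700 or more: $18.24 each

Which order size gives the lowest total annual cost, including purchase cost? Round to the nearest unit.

Holding cost per unit per year at price C is H = 0.30·C.
Candidates are each tier's EOQ (if it falls in that tier) and each price-break quantity.
Tier 1 ($21.10): EOQ = 862.6 exceeds tier's upper bound 589, so this tier is dominated.
EOQ at $19.81 = 890.2 (feasible in tier 2): TC = 20,300×$19.81 + (20,300/890.2)×116 + (890.2/2)×0.30×$19.81 = $407,433.48.
EOQ at $18.24 = 927.7 < 1700, so use break Q=1700: TC = 20,300×$18.24 + (20,300/1700.0)×116 + (1700.0/2)×0.30×$18.24 = $376,308.38.
Lowest total cost is $376,308.38 at Q = 1700.0.

Q* ≈ 1,700 gearboxes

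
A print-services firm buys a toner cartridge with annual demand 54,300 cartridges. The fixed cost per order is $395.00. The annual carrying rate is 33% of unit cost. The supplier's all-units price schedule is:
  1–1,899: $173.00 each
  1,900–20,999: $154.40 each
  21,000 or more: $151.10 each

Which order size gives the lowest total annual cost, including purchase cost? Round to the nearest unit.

Holding cost per unit per year at price C is H = 0.33·C.
Candidates are each tier's EOQ (if it falls in that tier) and each price-break quantity.
EOQ at $173.00 = 866.8 (feasible in tier 1): TC = 54,300×$173.00 + (54,300/866.8)×395 + (866.8/2)×0.33×$173.00 = $9,443,387.27.
EOQ at $154.40 = 917.6 < 1900, so use break Q=1900: TC = 54,300×$154.40 + (54,300/1900.0)×395 + (1900.0/2)×0.33×$154.40 = $8,443,613.08.
EOQ at $151.10 = 927.5 < 21000, so use break Q=21000: TC = 54,300×$151.10 + (54,300/21000.0)×395 + (21000.0/2)×0.33×$151.10 = $8,729,312.86.
Lowest total cost is $8,443,613.08 at Q = 1900.0.

Q* ≈ 1,900 cartridges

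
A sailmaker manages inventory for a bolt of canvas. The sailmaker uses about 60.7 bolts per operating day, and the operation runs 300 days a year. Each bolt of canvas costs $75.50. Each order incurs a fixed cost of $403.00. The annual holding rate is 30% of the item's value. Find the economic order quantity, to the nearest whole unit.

Annual demand D = 60.7 × 300 = 18,210.
Holding cost H = 0.30 × $75.50 = $22.6500 per unit per year.
EOQ = √(2DS / H) = √(2 × 18,210 × 403 / 22.65).
= √(14,677,260 / 22.65) = √648,002.649 ≈ 804.986.

Q* ≈ 805 bolts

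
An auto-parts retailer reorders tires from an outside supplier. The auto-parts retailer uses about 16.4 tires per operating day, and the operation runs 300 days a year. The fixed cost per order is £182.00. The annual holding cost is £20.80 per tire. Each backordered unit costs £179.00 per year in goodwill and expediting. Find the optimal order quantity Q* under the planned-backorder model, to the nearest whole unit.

Q* ≈ 310 tires

Annual demand D = 16.4 × 300 = 4,920.
With planned backorders, Q* = √(2DS/H) · √((H+B)/B).
√(2DS/H) = √(2 × 4,920 × 182 / 20.8) = 293.428.
√((H+B)/B) = √((20.8+179)/179) = 1.0565.
Q* ≈ 310.008.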